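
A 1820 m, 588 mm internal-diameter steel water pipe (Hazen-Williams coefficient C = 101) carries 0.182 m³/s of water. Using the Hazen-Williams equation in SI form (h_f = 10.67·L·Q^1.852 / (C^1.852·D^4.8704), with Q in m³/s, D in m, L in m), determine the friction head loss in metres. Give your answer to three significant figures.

h_f ≈ 2.13 m

h_f = 10.67·1820·0.182^1.852 / (101^1.852·0.588^4.8704) = 2.134 m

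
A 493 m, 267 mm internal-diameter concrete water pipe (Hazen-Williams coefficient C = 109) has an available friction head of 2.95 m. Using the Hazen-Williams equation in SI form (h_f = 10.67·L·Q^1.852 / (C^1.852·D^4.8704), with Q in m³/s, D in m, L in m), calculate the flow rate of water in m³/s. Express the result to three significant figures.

Q ≈ 0.0594 m³/s

Rearranging: Q = [h_f·C^1.852·D^4.8704 / (10.67·L)]^(1/1.852)
Q = [2.95·109^1.852·0.267^4.8704 / (10.67·493)]^0.540 = 0.05940 m³/s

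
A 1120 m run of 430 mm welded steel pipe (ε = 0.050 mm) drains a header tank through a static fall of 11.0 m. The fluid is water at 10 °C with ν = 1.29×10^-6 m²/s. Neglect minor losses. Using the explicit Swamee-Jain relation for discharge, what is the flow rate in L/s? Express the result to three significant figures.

Q ≈ 354 L/s

Swamee-Jain (Type II): Q = -0.965·√(gD⁵h_f/L)·ln[ε/(3.7D) + √(3.17ν²L/(gD³h_f))]
√(gD⁵h_f/L) = √(9.81·0.430⁵·11.0/1120) = 0.03764
ε/(3.7D) = 3.14×10^-5; √(3.17ν²L/(gD³h_f)) = 2.62×10^-5
Q = -0.965·0.03764·ln(5.767×10^-5) = 0.3545 m³/s
Check: V = 2.44 m/s, Re = 8.14×10^5, f = 0.01397, h_f = 11.1 m ≈ 11.0 m ✓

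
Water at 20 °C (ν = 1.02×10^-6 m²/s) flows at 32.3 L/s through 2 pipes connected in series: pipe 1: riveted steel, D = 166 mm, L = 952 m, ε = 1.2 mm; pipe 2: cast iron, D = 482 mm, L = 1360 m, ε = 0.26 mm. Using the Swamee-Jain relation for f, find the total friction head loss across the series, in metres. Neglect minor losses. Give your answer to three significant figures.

Pipe 1: V = 1.492 m/s, Re = 2.43×10^5, ε/D = 0.00723, f = 0.03451, h_1 = f(L/D)V²/2g = 22.47 m
Pipe 2: V = 0.1770 m/s, Re = 8.36×10^4, ε/D = 5.39×10^-4, f = 0.02107, h_2 = f(L/D)V²/2g = 0.09493 m
Series → Q common, losses add: H = Σh = 22.57 m

H ≈ 22.6 m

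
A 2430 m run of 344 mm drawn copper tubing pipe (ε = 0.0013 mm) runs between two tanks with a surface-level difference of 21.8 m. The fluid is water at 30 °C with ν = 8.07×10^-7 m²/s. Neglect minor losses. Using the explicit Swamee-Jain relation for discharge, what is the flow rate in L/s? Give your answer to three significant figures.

Q ≈ 211 L/s

Swamee-Jain (Type II): Q = -0.965·√(gD⁵h_f/L)·ln[ε/(3.7D) + √(3.17ν²L/(gD³h_f))]
√(gD⁵h_f/L) = √(9.81·0.344⁵·21.8/2430) = 0.02059
ε/(3.7D) = 1.02×10^-6; √(3.17ν²L/(gD³h_f)) = 2.40×10^-5
Q = -0.965·0.02059·ln(2.503×10^-5) = 0.2105 m³/s
Check: V = 2.27 m/s, Re = 9.66×10^5, f = 0.01177, h_f = 21.7 m ≈ 21.8 m ✓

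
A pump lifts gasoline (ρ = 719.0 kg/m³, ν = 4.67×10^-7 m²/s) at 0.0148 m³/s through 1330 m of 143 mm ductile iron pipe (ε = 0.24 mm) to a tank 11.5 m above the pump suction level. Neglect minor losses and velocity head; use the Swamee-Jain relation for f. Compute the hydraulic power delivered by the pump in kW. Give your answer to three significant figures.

V = 4Q/(πD²) = 0.9215 m/s; Re = 2.82×10^5; ε/D = 0.00168; f = 0.02324
h_f = f(L/D)V²/2g = 9.355 m
Total head H = z + h_f = 11.5 + 9.355 = 20.85 m
P_hyd = ρgQH = 719.0·9.81·0.0148·20.85 = 2.177 kW

P_hyd ≈ 2.18 kW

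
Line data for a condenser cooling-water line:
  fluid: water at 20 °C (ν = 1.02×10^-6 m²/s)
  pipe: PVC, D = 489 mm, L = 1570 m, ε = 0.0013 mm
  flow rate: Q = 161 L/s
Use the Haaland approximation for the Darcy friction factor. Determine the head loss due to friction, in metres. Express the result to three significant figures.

h_f ≈ 1.63 m

V = 4Q/(πD²) = 4·0.161/(π·0.489²) = 0.8573 m/s
Re = VD/ν = 0.8573·0.489/1.02×10^-6 = 4.11×10^5 → turbulent
ε/D = 0.0013/489 = 2.66×10^-6
Haaland: f = 0.01356
h_f = f(L/D)V²/(2g) = 0.01356·(1570/0.489)·0.8573²/(2·9.81) = 1.631 m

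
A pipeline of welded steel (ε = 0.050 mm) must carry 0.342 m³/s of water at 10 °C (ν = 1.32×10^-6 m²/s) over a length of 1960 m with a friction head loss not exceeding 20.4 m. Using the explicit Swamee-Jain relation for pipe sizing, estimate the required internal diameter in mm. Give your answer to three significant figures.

D ≈ 424 mm

Swamee-Jain (Type III): D = 0.66·[ε^1.25·(LQ²/(gh_f))^4.75 + ν·Q^9.4·(L/(gh_f))^5.2]^0.04
LQ²/(gh_f) = 1.146; L/(gh_f) = 9.794
Term 1 = ε^1.25·(…)^4.75 = 8.02×10^-6; Term 2 = ν·Q^9.4·(…)^5.2 = 7.82×10^-6
D = 0.66·(8.02×10^-6 + 7.82×10^-6)^0.04 = 0.4242 m = 424 mm
Check: V = 2.42 m/s, Re = 7.78×10^5, f = 0.01405, h_f = 19.4 m ≈ 20.4 m ✓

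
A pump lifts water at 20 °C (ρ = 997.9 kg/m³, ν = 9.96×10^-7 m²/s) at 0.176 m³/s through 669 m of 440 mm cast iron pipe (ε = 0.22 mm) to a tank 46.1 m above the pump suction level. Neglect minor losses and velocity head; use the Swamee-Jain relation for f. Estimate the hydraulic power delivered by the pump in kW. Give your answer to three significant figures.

P_hyd ≈ 82.6 kW

V = 4Q/(πD²) = 1.157 m/s; Re = 5.11×10^5; ε/D = 5.00×10^-4; f = 0.01776
h_f = f(L/D)V²/2g = 1.844 m
Total head H = z + h_f = 46.1 + 1.844 = 47.94 m
P_hyd = ρgQH = 997.9·9.81·0.176·47.94 = 82.60 kW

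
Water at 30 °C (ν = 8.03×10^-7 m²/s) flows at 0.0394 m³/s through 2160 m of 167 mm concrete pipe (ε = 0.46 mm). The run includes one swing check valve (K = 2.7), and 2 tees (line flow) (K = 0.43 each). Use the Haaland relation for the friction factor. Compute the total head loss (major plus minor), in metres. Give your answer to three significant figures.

V = 4Q/(πD²) = 1.799 m/s; V²/2g = 0.1649 m
Re = 3.74×10^5, ε/D = 0.00275 → f = 0.02594 (Haaland)
Major: h_f = f(L/D)·V²/2g = 0.02594·12934·0.1649 = 55.34 m
Minor: ΣK = 3.56; h_m = ΣK·V²/2g = 0.5871 m
Total H_L = 55.34 + 0.5871 = 55.93 m

H_L ≈ 55.9 m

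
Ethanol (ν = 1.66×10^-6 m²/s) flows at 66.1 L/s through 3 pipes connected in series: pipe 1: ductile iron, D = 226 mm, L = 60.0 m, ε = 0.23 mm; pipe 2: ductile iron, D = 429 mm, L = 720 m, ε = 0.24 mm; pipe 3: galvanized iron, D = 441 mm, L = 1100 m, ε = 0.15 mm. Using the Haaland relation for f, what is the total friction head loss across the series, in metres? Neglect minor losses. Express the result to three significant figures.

Pipe 1: V = 1.648 m/s, Re = 2.24×10^5, ε/D = 0.00102, f = 0.02086, h_1 = f(L/D)V²/2g = 0.7664 m
Pipe 2: V = 0.4573 m/s, Re = 1.18×10^5, ε/D = 5.59×10^-4, f = 0.01992, h_2 = f(L/D)V²/2g = 0.3564 m
Pipe 3: V = 0.4327 m/s, Re = 1.15×10^5, ε/D = 3.40×10^-4, f = 0.01899, h_3 = f(L/D)V²/2g = 0.4522 m
Series → Q common, losses add: H = Σh = 1.575 m

H ≈ 1.57 m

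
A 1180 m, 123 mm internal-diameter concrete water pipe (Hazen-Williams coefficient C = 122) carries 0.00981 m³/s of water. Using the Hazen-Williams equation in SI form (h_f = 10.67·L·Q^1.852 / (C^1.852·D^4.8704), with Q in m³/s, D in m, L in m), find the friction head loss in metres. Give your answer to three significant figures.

h_f ≈ 8.90 m

h_f = 10.67·1180·0.00981^1.852 / (122^1.852·0.123^4.8704) = 8.896 m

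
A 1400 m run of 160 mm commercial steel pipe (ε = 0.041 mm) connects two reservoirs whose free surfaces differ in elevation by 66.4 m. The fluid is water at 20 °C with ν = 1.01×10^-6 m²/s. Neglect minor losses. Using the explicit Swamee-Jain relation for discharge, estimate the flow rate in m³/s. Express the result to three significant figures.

Q ≈ 0.0614 m³/s

Swamee-Jain (Type II): Q = -0.965·√(gD⁵h_f/L)·ln[ε/(3.7D) + √(3.17ν²L/(gD³h_f))]
√(gD⁵h_f/L) = √(9.81·0.160⁵·66.4/1400) = 0.006985
ε/(3.7D) = 6.93×10^-5; √(3.17ν²L/(gD³h_f)) = 4.12×10^-5
Q = -0.965·0.006985·ln(1.104×10^-4) = 0.06141 m³/s
Check: V = 3.05 m/s, Re = 4.84×10^5, f = 0.01605, h_f = 66.8 m ≈ 66.4 m ✓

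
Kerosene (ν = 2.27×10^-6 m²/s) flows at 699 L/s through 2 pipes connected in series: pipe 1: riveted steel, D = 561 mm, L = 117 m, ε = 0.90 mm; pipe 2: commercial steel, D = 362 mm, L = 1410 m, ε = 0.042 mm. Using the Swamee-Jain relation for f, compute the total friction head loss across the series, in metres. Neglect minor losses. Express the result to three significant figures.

Pipe 1: V = 2.828 m/s, Re = 6.99×10^5, ε/D = 0.00160, f = 0.02251, h_1 = f(L/D)V²/2g = 1.914 m
Pipe 2: V = 6.792 m/s, Re = 1.08×10^6, ε/D = 1.16×10^-4, f = 0.01366, h_2 = f(L/D)V²/2g = 125.0 m
Series → Q common, losses add: H = Σh = 127.0 m

H ≈ 127 m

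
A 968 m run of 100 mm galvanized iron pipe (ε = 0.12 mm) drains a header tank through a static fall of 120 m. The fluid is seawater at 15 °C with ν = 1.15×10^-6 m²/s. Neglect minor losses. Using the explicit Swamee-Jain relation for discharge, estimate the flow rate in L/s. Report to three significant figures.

Q ≈ 26.5 L/s

Swamee-Jain (Type II): Q = -0.965·√(gD⁵h_f/L)·ln[ε/(3.7D) + √(3.17ν²L/(gD³h_f))]
√(gD⁵h_f/L) = √(9.81·0.100⁵·120/968) = 0.003487
ε/(3.7D) = 3.24×10^-4; √(3.17ν²L/(gD³h_f)) = 5.87×10^-5
Q = -0.965·0.003487·ln(3.830×10^-4) = 0.02648 m³/s
Check: V = 3.37 m/s, Re = 2.93×10^5, f = 0.02156, h_f = 121 m ≈ 120 m ✓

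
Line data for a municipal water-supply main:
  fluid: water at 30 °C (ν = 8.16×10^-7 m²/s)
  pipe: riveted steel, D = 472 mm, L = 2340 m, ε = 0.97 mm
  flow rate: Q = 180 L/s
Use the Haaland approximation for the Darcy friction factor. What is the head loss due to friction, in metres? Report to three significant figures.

V = 4Q/(πD²) = 4·0.180/(π·0.472²) = 1.029 m/s
Re = VD/ν = 1.029·0.472/8.16×10^-7 = 5.95×10^5 → turbulent
ε/D = 0.97/472 = 0.00206
Haaland: f = 0.02390
h_f = f(L/D)V²/(2g) = 0.02390·(2340/0.472)·1.029²/(2·9.81) = 6.392 m

h_f ≈ 6.39 m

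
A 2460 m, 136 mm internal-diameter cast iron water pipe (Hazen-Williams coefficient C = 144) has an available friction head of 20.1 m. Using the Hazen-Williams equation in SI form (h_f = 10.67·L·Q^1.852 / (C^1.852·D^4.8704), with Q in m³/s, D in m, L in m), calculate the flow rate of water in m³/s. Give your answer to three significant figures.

Q ≈ 0.0158 m³/s

Rearranging: Q = [h_f·C^1.852·D^4.8704 / (10.67·L)]^(1/1.852)
Q = [20.1·144^1.852·0.136^4.8704 / (10.67·2460)]^0.540 = 0.01575 m³/s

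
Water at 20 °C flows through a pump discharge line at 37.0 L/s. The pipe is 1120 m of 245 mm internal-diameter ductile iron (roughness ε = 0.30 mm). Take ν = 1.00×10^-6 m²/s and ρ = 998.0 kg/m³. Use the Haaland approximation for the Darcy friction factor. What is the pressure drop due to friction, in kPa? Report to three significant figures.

Δp ≈ 30.6 kPa

V = 4Q/(πD²) = 4·0.0370/(π·0.245²) = 0.7848 m/s
Re = VD/ν = 0.7848·0.245/1.00×10^-6 = 1.92×10^5 → turbulent
ε/D = 0.30/245 = 0.00122
Haaland: f = 0.02181
h_f = f(L/D)V²/(2g) = 0.02181·(1120/0.245)·0.7848²/(2·9.81) = 3.130 m
Δp = ρg·h_f = 998.0·9.81·3.130 = 30.64 kPa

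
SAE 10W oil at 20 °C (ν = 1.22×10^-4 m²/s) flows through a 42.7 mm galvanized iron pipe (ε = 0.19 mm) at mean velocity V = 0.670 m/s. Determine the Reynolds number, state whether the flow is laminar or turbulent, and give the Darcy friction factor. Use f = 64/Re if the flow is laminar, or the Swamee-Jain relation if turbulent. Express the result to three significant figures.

Re ≈ 235; laminar; f = 64/Re ≈ 0.273

Re = VD/ν = 0.6700·0.0427/1.22×10^-4 = 235
Re < 2300 → laminar → f = 64/Re = 0.2729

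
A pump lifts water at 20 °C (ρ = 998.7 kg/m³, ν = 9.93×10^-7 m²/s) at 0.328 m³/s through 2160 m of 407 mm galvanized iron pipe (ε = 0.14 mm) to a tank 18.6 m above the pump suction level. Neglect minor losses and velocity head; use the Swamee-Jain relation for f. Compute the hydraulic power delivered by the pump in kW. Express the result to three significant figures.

P_hyd ≈ 149 kW

V = 4Q/(πD²) = 2.521 m/s; Re = 1.03×10^6; ε/D = 3.44×10^-4; f = 0.01611
h_f = f(L/D)V²/2g = 27.71 m
Total head H = z + h_f = 18.6 + 27.71 = 46.31 m
P_hyd = ρgQH = 998.7·9.81·0.328·46.31 = 148.8 kW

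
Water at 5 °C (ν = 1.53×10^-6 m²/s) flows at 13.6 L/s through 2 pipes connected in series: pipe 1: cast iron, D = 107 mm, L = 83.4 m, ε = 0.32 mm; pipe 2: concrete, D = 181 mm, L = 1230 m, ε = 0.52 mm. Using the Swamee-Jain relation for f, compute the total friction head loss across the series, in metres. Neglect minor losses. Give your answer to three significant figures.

H ≈ 5.24 m

Pipe 1: V = 1.512 m/s, Re = 1.06×10^5, ε/D = 0.00299, f = 0.02762, h_1 = f(L/D)V²/2g = 2.510 m
Pipe 2: V = 0.5286 m/s, Re = 6.25×10^4, ε/D = 0.00287, f = 0.02820, h_2 = f(L/D)V²/2g = 2.729 m
Series → Q common, losses add: H = Σh = 5.239 m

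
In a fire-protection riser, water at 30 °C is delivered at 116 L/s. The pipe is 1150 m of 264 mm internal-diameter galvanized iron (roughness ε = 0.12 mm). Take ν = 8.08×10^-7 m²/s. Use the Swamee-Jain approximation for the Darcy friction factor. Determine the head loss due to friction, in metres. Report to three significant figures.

h_f ≈ 17.2 m

V = 4Q/(πD²) = 4·0.116/(π·0.264²) = 2.119 m/s
Re = VD/ν = 2.119·0.264/8.08×10^-7 = 6.92×10^5 → turbulent
ε/D = 0.12/264 = 4.55×10^-4
Swamee-Jain: f = 0.01722
h_f = f(L/D)V²/(2g) = 0.01722·(1150/0.264)·2.119²/(2·9.81) = 17.17 m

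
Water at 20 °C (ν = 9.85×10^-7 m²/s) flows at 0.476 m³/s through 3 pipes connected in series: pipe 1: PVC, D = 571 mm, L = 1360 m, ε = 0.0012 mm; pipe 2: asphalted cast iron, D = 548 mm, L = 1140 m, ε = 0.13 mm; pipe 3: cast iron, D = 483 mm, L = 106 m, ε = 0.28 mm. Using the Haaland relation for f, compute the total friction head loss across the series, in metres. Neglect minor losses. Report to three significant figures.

Pipe 1: V = 1.859 m/s, Re = 1.08×10^6, ε/D = 2.10×10^-6, f = 0.01148, h_1 = f(L/D)V²/2g = 4.814 m
Pipe 2: V = 2.018 m/s, Re = 1.12×10^6, ε/D = 2.37×10^-4, f = 0.01492, h_2 = f(L/D)V²/2g = 6.444 m
Pipe 3: V = 2.598 m/s, Re = 1.27×10^6, ε/D = 5.80×10^-4, f = 0.01762, h_3 = f(L/D)V²/2g = 1.330 m
Series → Q common, losses add: H = Σh = 12.59 m

H ≈ 12.6 m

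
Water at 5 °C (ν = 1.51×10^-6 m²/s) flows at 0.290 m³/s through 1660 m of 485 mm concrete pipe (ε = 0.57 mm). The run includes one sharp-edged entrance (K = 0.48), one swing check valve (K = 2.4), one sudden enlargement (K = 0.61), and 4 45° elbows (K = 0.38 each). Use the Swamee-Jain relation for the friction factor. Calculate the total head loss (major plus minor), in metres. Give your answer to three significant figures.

H_L ≈ 9.69 m

V = 4Q/(πD²) = 1.570 m/s; V²/2g = 0.1256 m
Re = 5.04×10^5, ε/D = 0.00118 → f = 0.02108 (Swamee-Jain)
Major: h_f = f(L/D)·V²/2g = 0.02108·3423·0.1256 = 9.061 m
Minor: ΣK = 5.01; h_m = ΣK·V²/2g = 0.6292 m
Total H_L = 9.061 + 0.6292 = 9.691 m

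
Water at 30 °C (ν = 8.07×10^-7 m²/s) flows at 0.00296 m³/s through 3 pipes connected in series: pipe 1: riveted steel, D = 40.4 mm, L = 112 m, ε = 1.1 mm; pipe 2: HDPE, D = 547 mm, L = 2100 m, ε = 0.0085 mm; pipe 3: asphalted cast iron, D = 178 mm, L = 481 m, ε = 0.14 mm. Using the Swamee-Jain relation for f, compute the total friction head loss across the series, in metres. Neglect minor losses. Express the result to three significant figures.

H ≈ 41.8 m

Pipe 1: V = 2.309 m/s, Re = 1.16×10^5, ε/D = 0.0272, f = 0.05542, h_1 = f(L/D)V²/2g = 41.75 m
Pipe 2: V = 0.01260 m/s, Re = 8540, ε/D = 1.55×10^-5, f = 0.03239, h_2 = f(L/D)V²/2g = 0.001006 m
Pipe 3: V = 0.1189 m/s, Re = 2.62×10^4, ε/D = 7.87×10^-4, f = 0.02623, h_3 = f(L/D)V²/2g = 0.05111 m
Series → Q common, losses add: H = Σh = 41.81 m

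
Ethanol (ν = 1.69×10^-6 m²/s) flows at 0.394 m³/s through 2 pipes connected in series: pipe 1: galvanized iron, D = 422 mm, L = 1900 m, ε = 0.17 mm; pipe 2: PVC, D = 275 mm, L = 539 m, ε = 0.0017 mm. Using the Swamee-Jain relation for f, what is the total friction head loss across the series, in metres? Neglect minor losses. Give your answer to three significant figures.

Pipe 1: V = 2.817 m/s, Re = 7.03×10^5, ε/D = 4.03×10^-4, f = 0.01684, h_1 = f(L/D)V²/2g = 30.66 m
Pipe 2: V = 6.633 m/s, Re = 1.08×10^6, ε/D = 6.18×10^-6, f = 0.01162, h_2 = f(L/D)V²/2g = 51.08 m
Series → Q common, losses add: H = Σh = 81.75 m

H ≈ 81.7 m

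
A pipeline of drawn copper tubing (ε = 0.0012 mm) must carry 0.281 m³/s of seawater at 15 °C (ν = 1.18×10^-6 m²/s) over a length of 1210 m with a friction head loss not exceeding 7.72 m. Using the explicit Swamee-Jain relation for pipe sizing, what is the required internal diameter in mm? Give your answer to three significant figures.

D ≈ 422 mm

Swamee-Jain (Type III): D = 0.66·[ε^1.25·(LQ²/(gh_f))^4.75 + ν·Q^9.4·(L/(gh_f))^5.2]^0.04
LQ²/(gh_f) = 1.262; L/(gh_f) = 15.98
Term 1 = ε^1.25·(…)^4.75 = 1.20×10^-7; Term 2 = ν·Q^9.4·(…)^5.2 = 1.41×10^-5
D = 0.66·(1.20×10^-7 + 1.41×10^-5)^0.04 = 0.4223 m = 422 mm
Check: V = 2.01 m/s, Re = 7.18×10^5, f = 0.01234, h_f = 7.25 m ≈ 7.72 m ✓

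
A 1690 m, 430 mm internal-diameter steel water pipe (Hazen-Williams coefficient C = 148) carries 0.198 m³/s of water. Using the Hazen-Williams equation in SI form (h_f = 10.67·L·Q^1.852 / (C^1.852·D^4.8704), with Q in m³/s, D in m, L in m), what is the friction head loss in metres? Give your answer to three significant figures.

h_f ≈ 5.24 m

h_f = 10.67·1690·0.198^1.852 / (148^1.852·0.430^4.8704) = 5.240 m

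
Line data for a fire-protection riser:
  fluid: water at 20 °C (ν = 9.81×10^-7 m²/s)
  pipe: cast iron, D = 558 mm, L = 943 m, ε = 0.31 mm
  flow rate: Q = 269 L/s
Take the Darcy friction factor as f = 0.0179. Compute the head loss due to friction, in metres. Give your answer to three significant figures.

V = 4Q/(πD²) = 4·0.269/(π·0.558²) = 1.100 m/s
h_f = f(L/D)V²/(2g) = 0.01790·(943/0.558)·1.100²/(2·9.81) = 1.866 m

h_f ≈ 1.87 m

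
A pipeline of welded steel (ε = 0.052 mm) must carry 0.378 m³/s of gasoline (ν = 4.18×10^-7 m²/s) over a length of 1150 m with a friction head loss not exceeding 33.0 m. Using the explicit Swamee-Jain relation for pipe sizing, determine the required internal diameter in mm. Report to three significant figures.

Swamee-Jain (Type III): D = 0.66·[ε^1.25·(LQ²/(gh_f))^4.75 + ν·Q^9.4·(L/(gh_f))^5.2]^0.04
LQ²/(gh_f) = 0.5076; L/(gh_f) = 3.552
Term 1 = ε^1.25·(…)^4.75 = 1.76×10^-7; Term 2 = ν·Q^9.4·(…)^5.2 = 3.25×10^-8
D = 0.66·(1.76×10^-7 + 3.25×10^-8)^0.04 = 0.3567 m = 357 mm
Check: V = 3.78 m/s, Re = 3.23×10^6, f = 0.01337, h_f = 31.4 m ≈ 33.0 m ✓

D ≈ 357 mm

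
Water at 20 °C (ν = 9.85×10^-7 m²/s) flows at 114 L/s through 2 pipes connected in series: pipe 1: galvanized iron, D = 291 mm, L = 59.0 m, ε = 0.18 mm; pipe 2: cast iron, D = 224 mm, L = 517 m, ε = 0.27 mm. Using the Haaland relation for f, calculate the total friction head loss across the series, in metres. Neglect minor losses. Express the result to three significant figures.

Pipe 1: V = 1.714 m/s, Re = 5.06×10^5, ε/D = 6.19×10^-4, f = 0.01828, h_1 = f(L/D)V²/2g = 0.5551 m
Pipe 2: V = 2.893 m/s, Re = 6.58×10^5, ε/D = 0.00121, f = 0.02095, h_2 = f(L/D)V²/2g = 20.63 m
Series → Q common, losses add: H = Σh = 21.18 m

H ≈ 21.2 m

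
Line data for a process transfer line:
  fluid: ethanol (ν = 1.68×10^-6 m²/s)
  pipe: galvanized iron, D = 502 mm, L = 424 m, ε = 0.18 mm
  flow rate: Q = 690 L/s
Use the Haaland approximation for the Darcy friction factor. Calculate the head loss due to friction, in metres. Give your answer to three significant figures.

V = 4Q/(πD²) = 4·0.690/(π·0.502²) = 3.486 m/s
Re = VD/ν = 3.486·0.502/1.68×10^-6 = 1.04×10^6 → turbulent
ε/D = 0.18/502 = 3.59×10^-4
Haaland: f = 0.01609
h_f = f(L/D)V²/(2g) = 0.01609·(424/0.502)·3.486²/(2·9.81) = 8.417 m

h_f ≈ 8.42 m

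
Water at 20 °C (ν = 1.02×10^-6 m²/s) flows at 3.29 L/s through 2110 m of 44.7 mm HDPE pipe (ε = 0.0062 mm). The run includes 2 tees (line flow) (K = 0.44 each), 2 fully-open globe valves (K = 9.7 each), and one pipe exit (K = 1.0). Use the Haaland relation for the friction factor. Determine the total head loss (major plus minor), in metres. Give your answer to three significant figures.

V = 4Q/(πD²) = 2.096 m/s; V²/2g = 0.2240 m
Re = 9.19×10^4, ε/D = 1.39×10^-4 → f = 0.01873 (Haaland)
Major: h_f = f(L/D)·V²/2g = 0.01873·47204·0.2240 = 198.1 m
Minor: ΣK = 21.3; h_m = ΣK·V²/2g = 4.767 m
Total H_L = 198.1 + 4.767 = 202.9 m

H_L ≈ 203 m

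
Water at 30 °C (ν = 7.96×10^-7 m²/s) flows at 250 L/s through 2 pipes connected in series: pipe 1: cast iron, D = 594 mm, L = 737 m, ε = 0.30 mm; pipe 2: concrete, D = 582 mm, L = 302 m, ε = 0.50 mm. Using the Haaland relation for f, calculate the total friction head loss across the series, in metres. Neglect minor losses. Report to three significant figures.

H ≈ 1.35 m

Pipe 1: V = 0.9021 m/s, Re = 6.73×10^5, ε/D = 5.05×10^-4, f = 0.01741, h_1 = f(L/D)V²/2g = 0.8959 m
Pipe 2: V = 0.9397 m/s, Re = 6.87×10^5, ε/D = 8.59×10^-4, f = 0.01940, h_2 = f(L/D)V²/2g = 0.4530 m
Series → Q common, losses add: H = Σh = 1.349 m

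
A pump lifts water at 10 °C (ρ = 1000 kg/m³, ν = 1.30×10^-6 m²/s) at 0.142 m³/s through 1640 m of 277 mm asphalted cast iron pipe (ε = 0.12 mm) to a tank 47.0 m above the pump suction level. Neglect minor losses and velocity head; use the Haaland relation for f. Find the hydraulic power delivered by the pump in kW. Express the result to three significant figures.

V = 4Q/(πD²) = 2.356 m/s; Re = 5.02×10^5; ε/D = 4.33×10^-4; f = 0.01713
h_f = f(L/D)V²/2g = 28.71 m
Total head H = z + h_f = 47.0 + 28.71 = 75.71 m
P_hyd = ρgQH = 1000·9.81·0.142·75.71 = 105.5 kW

P_hyd ≈ 105 kW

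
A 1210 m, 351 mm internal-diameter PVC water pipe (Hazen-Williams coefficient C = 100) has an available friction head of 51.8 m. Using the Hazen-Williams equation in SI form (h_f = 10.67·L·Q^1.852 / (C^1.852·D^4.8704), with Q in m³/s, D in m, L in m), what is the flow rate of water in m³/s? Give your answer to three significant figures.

Q ≈ 0.324 m³/s

Rearranging: Q = [h_f·C^1.852·D^4.8704 / (10.67·L)]^(1/1.852)
Q = [51.8·100^1.852·0.351^4.8704 / (10.67·1210)]^0.540 = 0.3237 m³/s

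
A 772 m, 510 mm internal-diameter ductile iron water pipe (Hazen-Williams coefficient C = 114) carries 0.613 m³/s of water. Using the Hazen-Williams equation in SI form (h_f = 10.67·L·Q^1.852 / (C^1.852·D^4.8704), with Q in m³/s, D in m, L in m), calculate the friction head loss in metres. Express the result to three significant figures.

h_f = 10.67·772·0.613^1.852 / (114^1.852·0.510^4.8704) = 13.71 m

h_f ≈ 13.7 m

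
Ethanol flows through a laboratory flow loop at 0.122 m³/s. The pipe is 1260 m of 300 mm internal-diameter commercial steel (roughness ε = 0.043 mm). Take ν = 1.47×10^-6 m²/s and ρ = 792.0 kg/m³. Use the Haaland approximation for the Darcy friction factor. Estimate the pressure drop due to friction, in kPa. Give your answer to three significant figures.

Δp ≈ 75.8 kPa

V = 4Q/(πD²) = 4·0.122/(π·0.300²) = 1.726 m/s
Re = VD/ν = 1.726·0.300/1.47×10^-6 = 3.52×10^5 → turbulent
ε/D = 0.043/300 = 1.43×10^-4
Haaland: f = 0.01530
h_f = f(L/D)V²/(2g) = 0.01530·(1260/0.300)·1.726²/(2·9.81) = 9.757 m
Δp = ρg·h_f = 792.0·9.81·9.757 = 75.81 kPa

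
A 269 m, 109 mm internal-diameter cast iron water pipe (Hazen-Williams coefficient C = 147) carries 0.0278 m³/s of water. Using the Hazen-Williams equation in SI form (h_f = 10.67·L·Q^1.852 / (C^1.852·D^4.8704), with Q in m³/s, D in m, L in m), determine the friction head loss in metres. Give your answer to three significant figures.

h_f = 10.67·269·0.0278^1.852 / (147^1.852·0.109^4.8704) = 17.80 m

h_f ≈ 17.8 m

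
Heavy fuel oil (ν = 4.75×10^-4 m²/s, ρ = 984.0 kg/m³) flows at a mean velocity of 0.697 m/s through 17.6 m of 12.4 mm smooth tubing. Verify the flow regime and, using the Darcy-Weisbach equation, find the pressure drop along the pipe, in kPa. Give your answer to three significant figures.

Δp ≈ 1190 kPa

Re = VD/ν = 0.697·0.01240/4.75×10^-4 = 18.2 → laminar (Re < 2300)
f = 64/Re = 3.517
h_f = f(L/D)V²/(2g) = 3.517·(17.6/0.01240)·0.697²/(2·9.81) = 123.6 m
Δp = ρg·h_f = 984.0·9.81·123.6 = 1193 kPa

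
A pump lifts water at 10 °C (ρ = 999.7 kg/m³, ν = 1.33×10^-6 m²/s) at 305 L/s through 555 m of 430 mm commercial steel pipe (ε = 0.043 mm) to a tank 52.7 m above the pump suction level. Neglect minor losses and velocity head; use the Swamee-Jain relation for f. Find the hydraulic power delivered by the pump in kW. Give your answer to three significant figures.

V = 4Q/(πD²) = 2.100 m/s; Re = 6.79×10^5; ε/D = 1.00×10^-4; f = 0.01400
h_f = f(L/D)V²/2g = 4.062 m
Total head H = z + h_f = 52.7 + 4.062 = 56.76 m
P_hyd = ρgQH = 999.7·9.81·0.305·56.76 = 169.8 kW

P_hyd ≈ 170 kW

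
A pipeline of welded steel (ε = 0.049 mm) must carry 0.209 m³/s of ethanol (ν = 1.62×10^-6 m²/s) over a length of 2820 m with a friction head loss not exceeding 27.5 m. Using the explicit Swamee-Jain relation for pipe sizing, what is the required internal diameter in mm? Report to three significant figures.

Swamee-Jain (Type III): D = 0.66·[ε^1.25·(LQ²/(gh_f))^4.75 + ν·Q^9.4·(L/(gh_f))^5.2]^0.04
LQ²/(gh_f) = 0.4566; L/(gh_f) = 10.45
Term 1 = ε^1.25·(…)^4.75 = 9.90×10^-8; Term 2 = ν·Q^9.4·(…)^5.2 = 1.32×10^-7
D = 0.66·(9.90×10^-8 + 1.32×10^-7)^0.04 = 0.3581 m = 358 mm
Check: V = 2.07 m/s, Re = 4.59×10^5, f = 0.01501, h_f = 25.9 m ≈ 27.5 m ✓

D ≈ 358 mm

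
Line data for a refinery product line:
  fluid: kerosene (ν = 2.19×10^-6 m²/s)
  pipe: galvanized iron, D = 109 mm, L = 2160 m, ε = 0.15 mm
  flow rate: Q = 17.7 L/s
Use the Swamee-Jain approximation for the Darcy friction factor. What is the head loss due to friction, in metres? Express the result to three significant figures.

h_f ≈ 86.0 m

V = 4Q/(πD²) = 4·0.0177/(π·0.109²) = 1.897 m/s
Re = VD/ν = 1.897·0.109/2.19×10^-6 = 9.44×10^4 → turbulent
ε/D = 0.15/109 = 0.00138
Swamee-Jain: f = 0.02368
h_f = f(L/D)V²/(2g) = 0.02368·(2160/0.109)·1.897²/(2·9.81) = 86.04 m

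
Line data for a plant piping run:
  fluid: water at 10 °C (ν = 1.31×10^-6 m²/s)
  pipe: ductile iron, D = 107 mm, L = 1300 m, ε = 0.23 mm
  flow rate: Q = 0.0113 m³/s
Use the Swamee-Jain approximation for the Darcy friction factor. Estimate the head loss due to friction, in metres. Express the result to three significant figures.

V = 4Q/(πD²) = 4·0.0113/(π·0.107²) = 1.257 m/s
Re = VD/ν = 1.257·0.107/1.31×10^-6 = 1.03×10^5 → turbulent
ε/D = 0.23/107 = 0.00215
Swamee-Jain: f = 0.02568
h_f = f(L/D)V²/(2g) = 0.02568·(1300/0.107)·1.257²/(2·9.81) = 25.11 m

h_f ≈ 25.1 m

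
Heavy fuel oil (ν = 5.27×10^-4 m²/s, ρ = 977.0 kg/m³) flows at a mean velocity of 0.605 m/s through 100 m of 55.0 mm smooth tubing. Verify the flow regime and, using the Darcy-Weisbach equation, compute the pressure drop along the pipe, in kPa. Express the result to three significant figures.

Re = VD/ν = 0.605·0.05500/5.27×10^-4 = 63.1 → laminar (Re < 2300)
f = 64/Re = 1.014
h_f = f(L/D)V²/(2g) = 1.014·(100/0.05500)·0.605²/(2·9.81) = 34.38 m
Δp = ρg·h_f = 977.0·9.81·34.38 = 329.5 kPa

Δp ≈ 330 kPa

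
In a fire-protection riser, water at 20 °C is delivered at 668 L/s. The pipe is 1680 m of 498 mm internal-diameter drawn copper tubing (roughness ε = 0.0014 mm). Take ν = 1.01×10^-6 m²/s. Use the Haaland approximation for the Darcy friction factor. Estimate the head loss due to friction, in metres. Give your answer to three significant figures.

V = 4Q/(πD²) = 4·0.668/(π·0.498²) = 3.429 m/s
Re = VD/ν = 3.429·0.498/1.01×10^-6 = 1.69×10^6 → turbulent
ε/D = 0.0014/498 = 2.81×10^-6
Haaland: f = 0.01069
h_f = f(L/D)V²/(2g) = 0.01069·(1680/0.498)·3.429²/(2·9.81) = 21.62 m

h_f ≈ 21.6 m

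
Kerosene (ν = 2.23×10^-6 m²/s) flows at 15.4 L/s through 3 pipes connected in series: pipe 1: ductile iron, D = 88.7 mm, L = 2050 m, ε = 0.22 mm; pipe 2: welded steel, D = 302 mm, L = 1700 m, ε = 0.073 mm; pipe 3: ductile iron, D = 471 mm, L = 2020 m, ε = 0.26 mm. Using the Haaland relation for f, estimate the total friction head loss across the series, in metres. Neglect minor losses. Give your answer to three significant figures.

H ≈ 192 m

Pipe 1: V = 2.492 m/s, Re = 9.91×10^4, ε/D = 0.00248, f = 0.02620, h_1 = f(L/D)V²/2g = 191.7 m
Pipe 2: V = 0.2150 m/s, Re = 2.91×10^4, ε/D = 2.42×10^-4, f = 0.02401, h_2 = f(L/D)V²/2g = 0.3183 m
Pipe 3: V = 0.08839 m/s, Re = 1.87×10^4, ε/D = 5.52×10^-4, f = 0.02717, h_3 = f(L/D)V²/2g = 0.04640 m
Series → Q common, losses add: H = Σh = 192.1 m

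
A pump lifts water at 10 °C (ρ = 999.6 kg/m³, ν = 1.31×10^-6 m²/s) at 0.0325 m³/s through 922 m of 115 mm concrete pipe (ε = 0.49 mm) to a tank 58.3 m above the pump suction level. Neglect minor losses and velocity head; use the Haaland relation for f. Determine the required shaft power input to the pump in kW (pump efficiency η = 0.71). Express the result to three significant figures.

P_shaft ≈ 78.9 kW

V = 4Q/(πD²) = 3.129 m/s; Re = 2.75×10^5; ε/D = 0.00426; f = 0.02936
h_f = f(L/D)V²/2g = 117.4 m
Total head H = z + h_f = 58.3 + 117.4 = 175.7 m
P_hyd = ρgQH = 999.6·9.81·0.0325·175.7 = 56.01 kW
P_shaft = P_hyd/η = 56.01/0.71 = 78.89 kW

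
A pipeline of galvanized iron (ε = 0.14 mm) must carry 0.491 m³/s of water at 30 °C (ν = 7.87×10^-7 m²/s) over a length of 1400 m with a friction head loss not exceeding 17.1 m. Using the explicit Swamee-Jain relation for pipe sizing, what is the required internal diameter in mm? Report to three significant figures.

Swamee-Jain (Type III): D = 0.66·[ε^1.25·(LQ²/(gh_f))^4.75 + ν·Q^9.4·(L/(gh_f))^5.2]^0.04
LQ²/(gh_f) = 2.012; L/(gh_f) = 8.346
Term 1 = ε^1.25·(…)^4.75 = 4.22×10^-4; Term 2 = ν·Q^9.4·(…)^5.2 = 6.08×10^-5
D = 0.66·(4.22×10^-4 + 6.08×10^-5)^0.04 = 0.4863 m = 486 mm
Check: V = 2.64 m/s, Re = 1.63×10^6, f = 0.01536, h_f = 15.8 m ≈ 17.1 m ✓

D ≈ 486 mm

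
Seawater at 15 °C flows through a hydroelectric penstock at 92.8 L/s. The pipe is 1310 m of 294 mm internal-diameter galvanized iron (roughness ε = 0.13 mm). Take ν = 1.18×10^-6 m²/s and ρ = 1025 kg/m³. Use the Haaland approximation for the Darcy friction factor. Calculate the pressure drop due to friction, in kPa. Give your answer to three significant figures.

V = 4Q/(πD²) = 4·0.0928/(π·0.294²) = 1.367 m/s
Re = VD/ν = 1.367·0.294/1.18×10^-6 = 3.41×10^5 → turbulent
ε/D = 0.13/294 = 4.42×10^-4
Haaland: f = 0.01758
h_f = f(L/D)V²/(2g) = 0.01758·(1310/0.294)·1.367²/(2·9.81) = 7.459 m
Δp = ρg·h_f = 1025·9.81·7.459 = 75.01 kPa

Δp ≈ 75.0 kPa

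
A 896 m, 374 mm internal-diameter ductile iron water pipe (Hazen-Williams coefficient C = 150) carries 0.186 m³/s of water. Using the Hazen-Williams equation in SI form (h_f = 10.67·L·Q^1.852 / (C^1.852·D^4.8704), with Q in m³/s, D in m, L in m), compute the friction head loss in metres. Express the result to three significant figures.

h_f ≈ 4.76 m

h_f = 10.67·896·0.186^1.852 / (150^1.852·0.374^4.8704) = 4.762 m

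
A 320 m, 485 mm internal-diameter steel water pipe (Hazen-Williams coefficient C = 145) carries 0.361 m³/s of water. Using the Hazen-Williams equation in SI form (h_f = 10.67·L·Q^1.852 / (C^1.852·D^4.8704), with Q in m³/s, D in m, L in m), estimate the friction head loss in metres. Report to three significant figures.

h_f ≈ 1.74 m

h_f = 10.67·320·0.361^1.852 / (145^1.852·0.485^4.8704) = 1.744 m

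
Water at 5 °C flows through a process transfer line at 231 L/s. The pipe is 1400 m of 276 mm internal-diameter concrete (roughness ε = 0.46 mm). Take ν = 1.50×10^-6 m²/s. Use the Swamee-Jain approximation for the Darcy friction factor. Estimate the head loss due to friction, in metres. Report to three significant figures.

h_f ≈ 87.6 m

V = 4Q/(πD²) = 4·0.231/(π·0.276²) = 3.861 m/s
Re = VD/ν = 3.861·0.276/1.50×10^-6 = 7.10×10^5 → turbulent
ε/D = 0.46/276 = 0.00167
Swamee-Jain: f = 0.02272
h_f = f(L/D)V²/(2g) = 0.02272·(1400/0.276)·3.861²/(2·9.81) = 87.55 m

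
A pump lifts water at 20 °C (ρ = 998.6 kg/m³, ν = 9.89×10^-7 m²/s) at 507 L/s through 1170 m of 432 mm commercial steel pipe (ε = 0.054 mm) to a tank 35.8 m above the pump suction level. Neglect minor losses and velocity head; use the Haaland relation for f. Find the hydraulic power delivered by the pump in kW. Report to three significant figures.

V = 4Q/(πD²) = 3.459 m/s; Re = 1.51×10^6; ε/D = 1.25×10^-4; f = 0.01333
h_f = f(L/D)V²/2g = 22.02 m
Total head H = z + h_f = 35.8 + 22.02 = 57.82 m
P_hyd = ρgQH = 998.6·9.81·0.507·57.82 = 287.2 kW

P_hyd ≈ 287 kW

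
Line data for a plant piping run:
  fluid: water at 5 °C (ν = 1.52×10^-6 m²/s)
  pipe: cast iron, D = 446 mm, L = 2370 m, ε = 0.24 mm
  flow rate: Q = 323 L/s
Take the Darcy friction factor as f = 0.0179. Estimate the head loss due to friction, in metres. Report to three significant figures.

h_f ≈ 20.7 m

V = 4Q/(πD²) = 4·0.323/(π·0.446²) = 2.067 m/s
h_f = f(L/D)V²/(2g) = 0.01790·(2370/0.446)·2.067²/(2·9.81) = 20.72 m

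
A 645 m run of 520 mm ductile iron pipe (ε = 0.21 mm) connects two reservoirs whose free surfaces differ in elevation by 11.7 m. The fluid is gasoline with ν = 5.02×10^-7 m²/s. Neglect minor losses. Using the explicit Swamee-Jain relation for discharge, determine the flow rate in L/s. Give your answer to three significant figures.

Q ≈ 720 L/s

Swamee-Jain (Type II): Q = -0.965·√(gD⁵h_f/L)·ln[ε/(3.7D) + √(3.17ν²L/(gD³h_f))]
√(gD⁵h_f/L) = √(9.81·0.520⁵·11.7/645) = 0.08225
ε/(3.7D) = 1.09×10^-4; √(3.17ν²L/(gD³h_f)) = 5.65×10^-6
Q = -0.965·0.08225·ln(1.148×10^-4) = 0.7201 m³/s
Check: V = 3.39 m/s, Re = 3.51×10^6, f = 0.01616, h_f = 11.7 m ≈ 11.7 m ✓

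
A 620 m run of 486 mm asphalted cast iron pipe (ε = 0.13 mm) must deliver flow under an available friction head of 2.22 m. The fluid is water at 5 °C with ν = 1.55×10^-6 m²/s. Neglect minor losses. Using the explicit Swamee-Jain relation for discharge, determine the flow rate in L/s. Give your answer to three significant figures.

Q ≈ 270 L/s

Swamee-Jain (Type II): Q = -0.965·√(gD⁵h_f/L)·ln[ε/(3.7D) + √(3.17ν²L/(gD³h_f))]
√(gD⁵h_f/L) = √(9.81·0.486⁵·2.22/620) = 0.03086
ε/(3.7D) = 7.23×10^-5; √(3.17ν²L/(gD³h_f)) = 4.35×10^-5
Q = -0.965·0.03086·ln(1.158×10^-4) = 0.2699 m³/s
Check: V = 1.46 m/s, Re = 4.56×10^5, f = 0.01622, h_f = 2.23 m ≈ 2.22 m ✓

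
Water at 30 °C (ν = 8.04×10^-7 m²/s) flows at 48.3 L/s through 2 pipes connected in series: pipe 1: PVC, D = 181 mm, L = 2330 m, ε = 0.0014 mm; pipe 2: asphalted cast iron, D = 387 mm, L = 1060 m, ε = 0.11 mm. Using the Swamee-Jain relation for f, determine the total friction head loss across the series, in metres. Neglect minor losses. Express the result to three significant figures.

Pipe 1: V = 1.877 m/s, Re = 4.23×10^5, ε/D = 7.73×10^-6, f = 0.01361, h_1 = f(L/D)V²/2g = 31.46 m
Pipe 2: V = 0.4106 m/s, Re = 1.98×10^5, ε/D = 2.84×10^-4, f = 0.01772, h_2 = f(L/D)V²/2g = 0.4170 m
Series → Q common, losses add: H = Σh = 31.87 m

H ≈ 31.9 m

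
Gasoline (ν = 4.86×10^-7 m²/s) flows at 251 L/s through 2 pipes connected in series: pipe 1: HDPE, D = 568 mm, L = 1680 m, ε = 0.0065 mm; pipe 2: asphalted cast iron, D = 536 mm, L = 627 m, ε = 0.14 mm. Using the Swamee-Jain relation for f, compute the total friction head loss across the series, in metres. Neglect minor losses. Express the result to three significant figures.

Pipe 1: V = 0.9906 m/s, Re = 1.16×10^6, ε/D = 1.14×10^-5, f = 0.01163, h_1 = f(L/D)V²/2g = 1.721 m
Pipe 2: V = 1.112 m/s, Re = 1.23×10^6, ε/D = 2.61×10^-4, f = 0.01526, h_2 = f(L/D)V²/2g = 1.126 m
Series → Q common, losses add: H = Σh = 2.846 m

H ≈ 2.85 m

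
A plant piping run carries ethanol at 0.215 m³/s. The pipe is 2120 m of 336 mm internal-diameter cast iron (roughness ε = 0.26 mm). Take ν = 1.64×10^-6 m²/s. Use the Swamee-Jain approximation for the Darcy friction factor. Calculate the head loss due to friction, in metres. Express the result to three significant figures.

V = 4Q/(πD²) = 4·0.215/(π·0.336²) = 2.425 m/s
Re = VD/ν = 2.425·0.336/1.64×10^-6 = 4.97×10^5 → turbulent
ε/D = 0.26/336 = 7.74×10^-4
Swamee-Jain: f = 0.01931
h_f = f(L/D)V²/(2g) = 0.01931·(2120/0.336)·2.425²/(2·9.81) = 36.50 m

h_f ≈ 36.5 m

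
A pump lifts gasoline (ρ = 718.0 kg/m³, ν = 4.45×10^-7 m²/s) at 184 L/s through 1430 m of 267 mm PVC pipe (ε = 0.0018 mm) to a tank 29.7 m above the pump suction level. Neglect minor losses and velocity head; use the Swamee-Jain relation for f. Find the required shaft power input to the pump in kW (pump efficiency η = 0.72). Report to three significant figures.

V = 4Q/(πD²) = 3.286 m/s; Re = 1.97×10^6; ε/D = 6.74×10^-6; f = 0.01064
h_f = f(L/D)V²/2g = 31.37 m
Total head H = z + h_f = 29.7 + 31.37 = 61.07 m
P_hyd = ρgQH = 718.0·9.81·0.184·61.07 = 79.15 kW
P_shaft = P_hyd/η = 79.15/0.72 = 109.9 kW

P_shaft ≈ 110 kW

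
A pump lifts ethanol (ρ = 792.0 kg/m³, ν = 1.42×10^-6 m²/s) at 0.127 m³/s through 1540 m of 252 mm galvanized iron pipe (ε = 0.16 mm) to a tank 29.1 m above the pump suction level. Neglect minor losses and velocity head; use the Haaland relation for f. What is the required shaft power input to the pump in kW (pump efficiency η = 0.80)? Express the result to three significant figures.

V = 4Q/(πD²) = 2.546 m/s; Re = 4.52×10^5; ε/D = 6.35×10^-4; f = 0.01846
h_f = f(L/D)V²/2g = 37.27 m
Total head H = z + h_f = 29.1 + 37.27 = 66.37 m
P_hyd = ρgQH = 792.0·9.81·0.127·66.37 = 65.49 kW
P_shaft = P_hyd/η = 65.49/0.80 = 81.86 kW

P_shaft ≈ 81.9 kW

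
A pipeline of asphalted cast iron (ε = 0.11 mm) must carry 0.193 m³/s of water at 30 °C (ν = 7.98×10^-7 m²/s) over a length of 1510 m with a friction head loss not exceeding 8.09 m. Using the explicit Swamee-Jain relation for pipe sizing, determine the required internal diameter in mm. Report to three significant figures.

D ≈ 396 mm

Swamee-Jain (Type III): D = 0.66·[ε^1.25·(LQ²/(gh_f))^4.75 + ν·Q^9.4·(L/(gh_f))^5.2]^0.04
LQ²/(gh_f) = 0.7087; L/(gh_f) = 19.03
Term 1 = ε^1.25·(…)^4.75 = 2.20×10^-6; Term 2 = ν·Q^9.4·(…)^5.2 = 6.90×10^-7
D = 0.66·(2.20×10^-6 + 6.90×10^-7)^0.04 = 0.3962 m = 396 mm
Check: V = 1.57 m/s, Re = 7.77×10^5, f = 0.01575, h_f = 7.49 m ≈ 8.09 m ✓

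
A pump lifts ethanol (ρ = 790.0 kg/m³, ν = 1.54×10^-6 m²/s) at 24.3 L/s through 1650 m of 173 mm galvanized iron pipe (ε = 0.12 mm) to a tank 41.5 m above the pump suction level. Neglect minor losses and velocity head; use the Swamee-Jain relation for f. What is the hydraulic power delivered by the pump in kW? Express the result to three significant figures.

V = 4Q/(πD²) = 1.034 m/s; Re = 1.16×10^5; ε/D = 6.94×10^-4; f = 0.02087
h_f = f(L/D)V²/2g = 10.84 m
Total head H = z + h_f = 41.5 + 10.84 = 52.34 m
P_hyd = ρgQH = 790.0·9.81·0.0243·52.34 = 9.858 kW

P_hyd ≈ 9.86 kW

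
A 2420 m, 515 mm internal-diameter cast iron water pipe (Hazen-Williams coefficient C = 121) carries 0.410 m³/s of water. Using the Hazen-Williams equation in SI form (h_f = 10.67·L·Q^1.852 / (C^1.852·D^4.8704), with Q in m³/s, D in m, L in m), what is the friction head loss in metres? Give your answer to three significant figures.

h_f ≈ 17.4 m

h_f = 10.67·2420·0.410^1.852 / (121^1.852·0.515^4.8704) = 17.42 m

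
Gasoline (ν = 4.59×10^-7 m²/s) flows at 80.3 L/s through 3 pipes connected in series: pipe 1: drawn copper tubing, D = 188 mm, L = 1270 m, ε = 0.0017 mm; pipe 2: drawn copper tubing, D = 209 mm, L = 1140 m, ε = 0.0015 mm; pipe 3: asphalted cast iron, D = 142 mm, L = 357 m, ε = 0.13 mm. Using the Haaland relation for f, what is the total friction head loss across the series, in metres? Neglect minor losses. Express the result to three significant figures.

H ≈ 115 m

Pipe 1: V = 2.893 m/s, Re = 1.18×10^6, ε/D = 9.04×10^-6, f = 0.01145, h_1 = f(L/D)V²/2g = 32.98 m
Pipe 2: V = 2.341 m/s, Re = 1.07×10^6, ε/D = 7.18×10^-6, f = 0.01160, h_2 = f(L/D)V²/2g = 17.66 m
Pipe 3: V = 5.070 m/s, Re = 1.57×10^6, ε/D = 9.15×10^-4, f = 0.01944, h_3 = f(L/D)V²/2g = 64.05 m
Series → Q common, losses add: H = Σh = 114.7 m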